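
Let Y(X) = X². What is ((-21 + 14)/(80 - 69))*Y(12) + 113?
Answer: 235/11 ≈ 21.364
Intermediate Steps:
((-21 + 14)/(80 - 69))*Y(12) + 113 = ((-21 + 14)/(80 - 69))*12² + 113 = -7/11*144 + 113 = -1008/11 + 113 = 235/11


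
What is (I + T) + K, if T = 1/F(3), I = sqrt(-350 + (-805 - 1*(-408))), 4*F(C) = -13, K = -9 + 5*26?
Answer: 1569/13 + 3*I*sqrt(83) ≈ 120.69 + 27.331*I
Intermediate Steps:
K = 121 (K = -9 + 130 = 121)
F(C) = -13/4 (F(C) = (1/4)*(-13) = -13/4)
I = 3*I*sqrt(83) (I = sqrt(-350 + (-805 + 408)) = sqrt(-350 - 397) = sqrt(-747) = 3*I*sqrt(83) ≈ 27.331*I)
T = -4/13 (T = 1/(-13/4) = -4/13 ≈ -0.30769)
(I + T) + K = (3*I*sqrt(83) - 4/13) + 121 = (-4/13 + 3*I*sqrt(83)) + 121 = 1569/13 + 3*I*sqrt(83)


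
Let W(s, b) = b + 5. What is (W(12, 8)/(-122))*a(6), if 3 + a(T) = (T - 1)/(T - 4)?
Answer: 13/244 ≈ 0.053279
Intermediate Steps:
W(s, b) = 5 + b
a(T) = -3 + (-1 + T)/(-4 + T) (a(T) = -3 + (T - 1)/(T - 4) = -3 + (-1 + T)/(-4 + T))
(W(12, 8)/(-122))*a(6) = ((5 + 8)/(-122))*((11 - 2*6)/(-4 + 6)) = (13*(-1/122))*((11 - 12)/2) = -13*(-1)/244 = -13/122*(-½) = 13/244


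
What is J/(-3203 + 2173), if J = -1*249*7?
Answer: 1743/1030 ≈ 1.6922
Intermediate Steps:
J = -1743 (J = -249*7 = -1743)
J/(-3203 + 2173) = -1743/(-3203 + 2173) = -1743/(-1030) = -1743*(-1/1030) = 1743/1030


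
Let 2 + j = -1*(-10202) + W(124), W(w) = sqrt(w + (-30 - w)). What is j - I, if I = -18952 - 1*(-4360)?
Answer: 24792 + I*sqrt(30) ≈ 24792.0 + 5.4772*I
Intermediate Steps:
I = -14592 (I = -18952 + 4360 = -14592)
W(w) = I*sqrt(30) (W(w) = sqrt(-30) = I*sqrt(30))
j = 10200 + I*sqrt(30) (j = -2 + (-1*(-10202) + I*sqrt(30)) = -2 + (10202 + I*sqrt(30)) = 10200 + I*sqrt(30) ≈ 10200.0 + 5.4772*I)
j - I = (10200 + I*sqrt(30)) - 1*(-14592) = (10200 + I*sqrt(30)) + 14592 = 24792 + I*sqrt(30)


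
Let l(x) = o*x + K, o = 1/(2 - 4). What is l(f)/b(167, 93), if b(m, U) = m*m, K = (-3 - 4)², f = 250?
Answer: -76/27889 ≈ -0.0027251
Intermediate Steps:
K = 49 (K = (-7)² = 49)
o = -½ (o = 1/(-2) = -½ ≈ -0.50000)
l(x) = 49 - x/2 (l(x) = -x/2 + 49 = 49 - x/2)
b(m, U) = m²
l(f)/b(167, 93) = (49 - ½*250)/(167²) = (49 - 125)/27889 = -76*1/27889 = -76/27889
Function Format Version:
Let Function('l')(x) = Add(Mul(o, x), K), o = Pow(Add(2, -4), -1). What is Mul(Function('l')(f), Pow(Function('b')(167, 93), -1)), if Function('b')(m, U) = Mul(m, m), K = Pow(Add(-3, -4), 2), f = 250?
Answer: Rational(-76, 27889) ≈ -0.0027251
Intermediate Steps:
K = 49 (K = Pow(-7, 2) = 49)
o = Rational(-1, 2) (o = Pow(-2, -1) = Rational(-1, 2) ≈ -0.50000)
Function('l')(x) = Add(49, Mul(Rational(-1, 2), x)) (Function('l')(x) = Add(Mul(Rational(-1, 2), x), 49) = Add(49, Mul(Rational(-1, 2), x)))
Function('b')(m, U) = Pow(m, 2)
Mul(Function('l')(f), Pow(Function('b')(167, 93), -1)) = Mul(Add(49, Mul(Rational(-1, 2), 250)), Pow(Pow(167, 2), -1)) = Mul(Add(49, -125), Pow(27889, -1)) = Mul(-76, Rational(1, 27889)) = Rational(-76, 27889)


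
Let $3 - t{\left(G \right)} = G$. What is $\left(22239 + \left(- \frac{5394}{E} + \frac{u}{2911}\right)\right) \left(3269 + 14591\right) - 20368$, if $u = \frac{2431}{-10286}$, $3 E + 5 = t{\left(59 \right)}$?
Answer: $\frac{367039754995853646}{913247653} \approx 4.0191 \cdot 10^{8}$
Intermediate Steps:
$t{\left(G \right)} = 3 - G$
$E = - \frac{61}{3}$ ($E = - \frac{5}{3} + \frac{3 - 59}{3} = - \frac{5}{3} + \frac{1}{3} \left(-56\right) = - \frac{5}{3} - \frac{56}{3} = - \frac{61}{3} \approx -20.333$)
$u = - \frac{2431}{10286}$ ($u = 2431 \left(- \frac{1}{10286}\right) = - \frac{2431}{10286} \approx -0.23634$)
$\left(22239 + \left(- \frac{5394}{E} + \frac{u}{2911}\right)\right) \left(3269 + 14591\right) - 20368 = \left(22239 - \left(- \frac{16182}{61} + \frac{2431}{29942546}\right)\right) \left(3269 + 14591\right) - 20368 = \left(22239 - - \frac{484530131081}{1826495306}\right) 17860 - 20368 = \left(22239 + \left(\frac{16182}{61} - \frac{2431}{29942546}\right)\right) 17860 - 20368 = \left(22239 + \frac{484530131081}{1826495306}\right) 17860 - 20368 = \frac{41103959241215}{1826495306} \cdot 17860 - 20368 = \frac{367058356024049950}{913247653} - 20368 = \frac{367039754995853646}{913247653}$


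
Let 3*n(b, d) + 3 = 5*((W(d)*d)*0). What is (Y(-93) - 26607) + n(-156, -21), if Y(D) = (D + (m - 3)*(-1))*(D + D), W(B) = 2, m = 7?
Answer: -8566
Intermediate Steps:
Y(D) = 2*D*(-4 + D) (Y(D) = (D + (7 - 3)*(-1))*(D + D) = (D + 4*(-1))*(2*D) = (D - 4)*(2*D) = (-4 + D)*(2*D) = 2*D*(-4 + D))
n(b, d) = -1 (n(b, d) = -1 + (5*((2*d)*0))/3 = -1 + (5*0)/3 = -1 + (⅓)*0 = -1 + 0 = -1)
(Y(-93) - 26607) + n(-156, -21) = (2*(-93)*(-4 - 93) - 26607) - 1 = (2*(-93)*(-97) - 26607) - 1 = (18042 - 26607) - 1 = -8565 - 1 = -8566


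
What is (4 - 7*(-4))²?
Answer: 1024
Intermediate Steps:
(4 - 7*(-4))² = (4 + 28)² = 32² = 1024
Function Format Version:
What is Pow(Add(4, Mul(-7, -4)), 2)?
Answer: 1024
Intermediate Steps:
Pow(Add(4, Mul(-7, -4)), 2) = Pow(Add(4, 28), 2) = Pow(32, 2) = 1024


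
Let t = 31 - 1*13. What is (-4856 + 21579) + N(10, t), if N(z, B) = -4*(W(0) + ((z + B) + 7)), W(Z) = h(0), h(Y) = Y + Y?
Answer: 16583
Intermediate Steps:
h(Y) = 2*Y
W(Z) = 0 (W(Z) = 2*0 = 0)
t = 18 (t = 31 - 13 = 18)
N(z, B) = -28 - 4*B - 4*z (N(z, B) = -4*(0 + ((z + B) + 7)) = -4*(0 + ((B + z) + 7)) = -4*(0 + (7 + B + z)) = -4*(7 + B + z) = -28 - 4*B - 4*z)
(-4856 + 21579) + N(10, t) = (-4856 + 21579) + (-28 - 4*18 - 4*10) = 16723 + (-28 - 72 - 40) = 16723 - 140 = 16583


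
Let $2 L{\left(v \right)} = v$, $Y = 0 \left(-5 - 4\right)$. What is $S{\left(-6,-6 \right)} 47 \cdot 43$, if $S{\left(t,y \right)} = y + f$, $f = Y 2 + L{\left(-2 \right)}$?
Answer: $-14147$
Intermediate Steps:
$Y = 0$ ($Y = 0 \left(-9\right) = 0$)
$L{\left(v \right)} = \frac{v}{2}$
$f = -1$ ($f = 0 \cdot 2 + \frac{1}{2} \left(-2\right) = 0 - 1 = -1$)
$S{\left(t,y \right)} = -1 + y$ ($S{\left(t,y \right)} = y - 1 = -1 + y$)
$S{\left(-6,-6 \right)} 47 \cdot 43 = \left(-1 - 6\right) 47 \cdot 43 = \left(-7\right) 47 \cdot 43 = \left(-329\right) 43 = -14147$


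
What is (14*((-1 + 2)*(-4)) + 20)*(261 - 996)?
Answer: 26460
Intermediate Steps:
(14*((-1 + 2)*(-4)) + 20)*(261 - 996) = (14*(1*(-4)) + 20)*(-735) = (14*(-4) + 20)*(-735) = (-56 + 20)*(-735) = -36*(-735) = 26460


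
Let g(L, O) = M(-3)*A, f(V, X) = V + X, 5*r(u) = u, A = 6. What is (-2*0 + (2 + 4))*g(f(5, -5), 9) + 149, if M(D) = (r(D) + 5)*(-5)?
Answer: -643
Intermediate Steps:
r(u) = u/5
M(D) = -25 - D (M(D) = (D/5 + 5)*(-5) = (5 + D/5)*(-5) = -25 - D)
g(L, O) = -132 (g(L, O) = (-25 - 1*(-3))*6 = (-25 + 3)*6 = -22*6 = -132)
(-2*0 + (2 + 4))*g(f(5, -5), 9) + 149 = (-2*0 + (2 + 4))*(-132) + 149 = (0 + 6)*(-132) + 149 = 6*(-132) + 149 = -792 + 149 = -643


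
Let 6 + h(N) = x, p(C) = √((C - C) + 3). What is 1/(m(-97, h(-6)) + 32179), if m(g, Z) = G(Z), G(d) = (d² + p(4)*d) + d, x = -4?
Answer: 32269/1041288061 + 10*√3/1041288061 ≈ 3.1006e-5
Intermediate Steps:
p(C) = √3 (p(C) = √(0 + 3) = √3)
G(d) = d + d² + d*√3 (G(d) = (d² + √3*d) + d = (d² + d*√3) + d = d + d² + d*√3)
h(N) = -10 (h(N) = -6 - 4 = -10)
m(g, Z) = Z*(1 + Z + √3)
1/(m(-97, h(-6)) + 32179) = 1/(-10*(1 - 10 + √3) + 32179) = 1/(-10*(-9 + √3) + 32179) = 1/((90 - 10*√3) + 32179) = 1/(32269 - 10*√3)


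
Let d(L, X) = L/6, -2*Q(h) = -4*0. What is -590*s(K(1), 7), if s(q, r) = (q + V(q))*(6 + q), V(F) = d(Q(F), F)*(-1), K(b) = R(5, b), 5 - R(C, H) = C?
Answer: 0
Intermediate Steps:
R(C, H) = 5 - C
Q(h) = 0 (Q(h) = -(-2)*0 = -½*0 = 0)
K(b) = 0 (K(b) = 5 - 1*5 = 5 - 5 = 0)
d(L, X) = L/6 (d(L, X) = L*(⅙) = L/6)
V(F) = 0 (V(F) = ((⅙)*0)*(-1) = 0*(-1) = 0)
s(q, r) = q*(6 + q) (s(q, r) = (q + 0)*(6 + q) = q*(6 + q))
-590*s(K(1), 7) = -0*(6 + 0) = -0*6 = -590*0 = 0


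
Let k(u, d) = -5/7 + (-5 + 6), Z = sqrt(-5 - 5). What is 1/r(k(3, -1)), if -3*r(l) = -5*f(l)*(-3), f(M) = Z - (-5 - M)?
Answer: -259/9295 + 49*I*sqrt(10)/9295 ≈ -0.027864 + 0.01667*I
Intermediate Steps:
Z = I*sqrt(10) (Z = sqrt(-10) = I*sqrt(10) ≈ 3.1623*I)
f(M) = 5 + M + I*sqrt(10) (f(M) = I*sqrt(10) - (-5 - M) = I*sqrt(10) + (5 + M) = 5 + M + I*sqrt(10))
k(u, d) = 2/7 (k(u, d) = -5*1/7 + 1 = -5/7 + 1 = 2/7)
r(l) = -25 - 5*l - 5*I*sqrt(10) (r(l) = -(-5*(5 + l + I*sqrt(10)))*(-3)/3 = -(-25 - 5*l - 5*I*sqrt(10))*(-3)/3 = -(75 + 15*l + 15*I*sqrt(10))/3 = -25 - 5*l - 5*I*sqrt(10))
1/r(k(3, -1)) = 1/(-25 - 5*2/7 - 5*I*sqrt(10)) = 1/(-25 - 10/7 - 5*I*sqrt(10)) = 1/(-185/7 - 5*I*sqrt(10))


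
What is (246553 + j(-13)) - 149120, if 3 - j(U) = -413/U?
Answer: 1266255/13 ≈ 97404.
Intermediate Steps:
j(U) = 3 + 413/U (j(U) = 3 - (-413)/U = 3 + 413/U)
(246553 + j(-13)) - 149120 = (246553 + (3 + 413/(-13))) - 149120 = (246553 + (3 + 413*(-1/13))) - 149120 = (246553 + (3 - 413/13)) - 149120 = (246553 - 374/13) - 149120 = 3204815/13 - 149120 = 1266255/13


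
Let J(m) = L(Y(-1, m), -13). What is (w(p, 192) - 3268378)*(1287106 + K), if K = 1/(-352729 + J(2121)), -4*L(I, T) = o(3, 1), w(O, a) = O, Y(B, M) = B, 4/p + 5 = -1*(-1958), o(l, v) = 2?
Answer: -5795896410787488263960/1377761427 ≈ -4.2067e+12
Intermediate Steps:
p = 4/1953 (p = 4/(-5 - 1*(-1958)) = 4/(-5 + 1958) = 4/1953 ≈ 0.0020481)
L(I, T) = -1/2 (L(I, T) = -1/4*2 = -1/2)
J(m) = -1/2
K = -2/705459 (K = 1/(-352729 - 1/2) = 1/(-705459/2) = -2/705459 ≈ -2.8350e-6)
(w(p, 192) - 3268378)*(1287106 + K) = (4/1953 - 3268378)*(1287106 - 2/705459) = -6383142230/1953*908000511652/705459 = -5795896410787488263960/1377761427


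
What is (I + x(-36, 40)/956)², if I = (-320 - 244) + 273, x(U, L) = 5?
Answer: 77390232481/913936 ≈ 84678.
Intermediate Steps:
I = -291 (I = -564 + 273 = -291)
(I + x(-36, 40)/956)² = (-291 + 5/956)² = (-278191/956)² = 77390232481/913936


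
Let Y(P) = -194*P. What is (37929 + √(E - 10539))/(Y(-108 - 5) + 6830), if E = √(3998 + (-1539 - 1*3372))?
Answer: 12643/9584 + √(-10539 + I*√913)/28752 ≈ 1.3192 + 0.0035705*I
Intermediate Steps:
E = I*√913 (E = √(3998 + (-1539 - 3372)) = √(3998 - 4911) = √(-913) = I*√913 ≈ 30.216*I)
(37929 + √(E - 10539))/(Y(-108 - 5) + 6830) = (37929 + √(I*√913 - 10539))/(-194*(-108 - 5) + 6830) = (37929 + √(-10539 + I*√913))/(-194*(-113) + 6830) = (37929 + √(-10539 + I*√913))/(21922 + 6830) = (37929 + √(-10539 + I*√913))/28752 = (37929 + √(-10539 + I*√913))*(1/28752) = 12643/9584 + √(-10539 + I*√913)/28752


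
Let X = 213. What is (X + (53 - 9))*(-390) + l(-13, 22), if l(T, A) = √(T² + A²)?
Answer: -100230 + √653 ≈ -1.0020e+5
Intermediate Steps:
l(T, A) = √(A² + T²)
(X + (53 - 9))*(-390) + l(-13, 22) = (213 + (53 - 9))*(-390) + √(22² + (-13)²) = (213 + 44)*(-390) + √(484 + 169) = 257*(-390) + √653 = -100230 + √653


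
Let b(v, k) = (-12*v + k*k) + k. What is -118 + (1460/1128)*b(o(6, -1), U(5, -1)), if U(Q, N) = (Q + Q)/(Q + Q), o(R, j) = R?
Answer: -29413/141 ≈ -208.60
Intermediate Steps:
U(Q, N) = 1 (U(Q, N) = (2*Q)/((2*Q)) = (2*Q)*(1/(2*Q)) = 1)
b(v, k) = k + k**2 - 12*v (b(v, k) = (-12*v + k**2) + k = (k**2 - 12*v) + k = k + k**2 - 12*v)
-118 + (1460/1128)*b(o(6, -1), U(5, -1)) = -118 + (1460/1128)*(1 + 1**2 - 12*6) = -118 + (1460*(1/1128))*(1 + 1 - 72) = -118 + (365/282)*(-70) = -118 - 12775/141 = -29413/141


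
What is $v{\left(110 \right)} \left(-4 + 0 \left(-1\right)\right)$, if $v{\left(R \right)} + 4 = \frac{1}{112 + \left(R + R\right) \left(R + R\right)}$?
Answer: $\frac{194047}{12128} \approx 16.0$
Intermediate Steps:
$v{\left(R \right)} = -4 + \frac{1}{112 + 4 R^{2}}$ ($v{\left(R \right)} = -4 + \frac{1}{112 + \left(R + R\right) \left(R + R\right)} = -4 + \frac{1}{112 + 2 R 2 R} = -4 + \frac{1}{112 + 4 R^{2}}$)
$v{\left(110 \right)} \left(-4 + 0 \left(-1\right)\right) = \frac{-447 - 16 \cdot 110^{2}}{4 \left(28 + 110^{2}\right)} \left(-4 + 0 \left(-1\right)\right) = \frac{-447 - 193600}{4 \left(28 + 12100\right)} \left(-4 + 0\right) = \frac{-447 - 193600}{4 \cdot 12128} \left(-4\right) = \frac{1}{4} \cdot \frac{1}{12128} \left(-194047\right) \left(-4\right) = \left(- \frac{194047}{48512}\right) \left(-4\right) = \frac{194047}{12128}$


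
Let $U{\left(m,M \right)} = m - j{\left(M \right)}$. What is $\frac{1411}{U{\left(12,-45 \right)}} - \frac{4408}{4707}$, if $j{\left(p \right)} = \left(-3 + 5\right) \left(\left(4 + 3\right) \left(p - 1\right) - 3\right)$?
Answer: $\frac{3723481}{3116034} \approx 1.1949$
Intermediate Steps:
$j{\left(p \right)} = -20 + 14 p$ ($j{\left(p \right)} = 2 \left(7 \left(-1 + p\right) - 3\right) = 2 \left(\left(-7 + 7 p\right) - 3\right) = 2 \left(-10 + 7 p\right) = -20 + 14 p$)
$U{\left(m,M \right)} = 20 + m - 14 M$ ($U{\left(m,M \right)} = m - \left(-20 + 14 M\right) = 20 + m - 14 M$)
$\frac{1411}{U{\left(12,-45 \right)}} - \frac{4408}{4707} = \frac{1411}{20 + 12 - -630} - \frac{4408}{4707} = \frac{1411}{20 + 12 + 630} - \frac{4408}{4707} = \frac{1411}{662} - \frac{4408}{4707} = \frac{3723481}{3116034}$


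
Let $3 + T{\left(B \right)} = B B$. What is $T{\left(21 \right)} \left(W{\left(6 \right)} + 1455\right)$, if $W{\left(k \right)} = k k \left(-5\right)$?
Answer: $558450$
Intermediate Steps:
$T{\left(B \right)} = -3 + B^{2}$ ($T{\left(B \right)} = -3 + B B = -3 + B^{2}$)
$W{\left(k \right)} = - 5 k^{2}$ ($W{\left(k \right)} = k^{2} \left(-5\right) = - 5 k^{2}$)
$T{\left(21 \right)} \left(W{\left(6 \right)} + 1455\right) = \left(-3 + 21^{2}\right) \left(- 5 \cdot 6^{2} + 1455\right) = \left(-3 + 441\right) \left(\left(-5\right) 36 + 1455\right) = 438 \left(-180 + 1455\right) = 438 \cdot 1275 = 558450$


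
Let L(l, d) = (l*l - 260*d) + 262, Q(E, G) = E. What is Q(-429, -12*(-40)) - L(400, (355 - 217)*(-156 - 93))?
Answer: -9094811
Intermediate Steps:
L(l, d) = 262 + l² - 260*d (L(l, d) = (l² - 260*d) + 262 = 262 + l² - 260*d)
Q(-429, -12*(-40)) - L(400, (355 - 217)*(-156 - 93)) = -429 - (262 + 400² - 260*(355 - 217)*(-156 - 93)) = -429 - (262 + 160000 - 35880*(-249)) = -429 - (262 + 160000 - 260*(-34362)) = -429 - (262 + 160000 + 8934120) = -429 - 1*9094382 = -429 - 9094382 = -9094811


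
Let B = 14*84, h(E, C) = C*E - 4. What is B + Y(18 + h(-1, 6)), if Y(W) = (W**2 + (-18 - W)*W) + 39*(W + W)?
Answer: 1656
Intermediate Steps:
h(E, C) = -4 + C*E
B = 1176
Y(W) = W**2 + 78*W + W*(-18 - W) (Y(W) = (W**2 + W*(-18 - W)) + 39*(2*W) = (W**2 + W*(-18 - W)) + 78*W = W**2 + 78*W + W*(-18 - W))
B + Y(18 + h(-1, 6)) = 1176 + 60*(18 + (-4 + 6*(-1))) = 1176 + 60*(18 + (-4 - 6)) = 1176 + 60*(18 - 10) = 1176 + 60*8 = 1176 + 480 = 1656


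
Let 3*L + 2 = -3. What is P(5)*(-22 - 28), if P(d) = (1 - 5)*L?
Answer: -1000/3 ≈ -333.33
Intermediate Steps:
L = -5/3 (L = -⅔ + (⅓)*(-3) = -⅔ - 1 = -5/3 ≈ -1.6667)
P(d) = 20/3 (P(d) = (1 - 5)*(-5/3) = -4*(-5/3) = 20/3)
P(5)*(-22 - 28) = 20*(-22 - 28)/3 = (20/3)*(-50) = -1000/3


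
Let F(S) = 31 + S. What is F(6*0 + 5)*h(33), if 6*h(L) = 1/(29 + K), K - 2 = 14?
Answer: 2/15 ≈ 0.13333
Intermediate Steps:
K = 16 (K = 2 + 14 = 16)
h(L) = 1/270 (h(L) = 1/(6*(29 + 16)) = (⅙)/45 = (⅙)*(1/45) = 1/270)
F(6*0 + 5)*h(33) = (31 + (6*0 + 5))*(1/270) = (31 + (0 + 5))*(1/270) = (31 + 5)*(1/270) = 36*(1/270) = 2/15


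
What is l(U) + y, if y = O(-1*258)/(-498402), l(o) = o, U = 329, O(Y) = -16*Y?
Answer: 27328355/83067 ≈ 328.99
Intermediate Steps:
y = -688/83067 (y = -(-16)*258/(-498402) = -16*(-258)*(-1/498402) = 4128*(-1/498402) = -688/83067 ≈ -0.0082825)
l(U) + y = 329 - 688/83067 = 27328355/83067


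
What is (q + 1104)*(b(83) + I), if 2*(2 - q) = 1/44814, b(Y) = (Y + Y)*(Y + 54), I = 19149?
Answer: 4152594800197/89628 ≈ 4.6331e+7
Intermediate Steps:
b(Y) = 2*Y*(54 + Y) (b(Y) = (2*Y)*(54 + Y) = 2*Y*(54 + Y))
q = 179255/89628 (q = 2 - ½/44814 = 2 - ½*1/44814 = 2 - 1/89628 = 179255/89628 ≈ 2.0000)
(q + 1104)*(b(83) + I) = (179255/89628 + 1104)*(2*83*(54 + 83) + 19149) = 99128567*(2*83*137 + 19149)/89628 = 99128567*(22742 + 19149)/89628 = (99128567/89628)*41891 = 4152594800197/89628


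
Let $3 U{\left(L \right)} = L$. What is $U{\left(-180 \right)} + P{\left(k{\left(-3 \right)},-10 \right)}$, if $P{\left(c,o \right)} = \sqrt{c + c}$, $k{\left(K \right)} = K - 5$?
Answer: $-60 + 4 i \approx -60.0 + 4.0 i$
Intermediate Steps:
$U{\left(L \right)} = \frac{L}{3}$
$k{\left(K \right)} = -5 + K$
$P{\left(c,o \right)} = \sqrt{2} \sqrt{c}$ ($P{\left(c,o \right)} = \sqrt{2 c} = \sqrt{2} \sqrt{c}$)
$U{\left(-180 \right)} + P{\left(k{\left(-3 \right)},-10 \right)} = \frac{1}{3} \left(-180\right) + \sqrt{2} \sqrt{-5 - 3} = -60 + \sqrt{2} \sqrt{-8} = -60 + \sqrt{2} \cdot 2 i \sqrt{2} = -60 + 4 i$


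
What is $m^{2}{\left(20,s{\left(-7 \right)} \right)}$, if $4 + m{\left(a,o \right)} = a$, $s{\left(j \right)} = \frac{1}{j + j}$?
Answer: $256$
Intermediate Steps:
$s{\left(j \right)} = \frac{1}{2 j}$
$m{\left(a,o \right)} = -4 + a$
$m^{2}{\left(20,s{\left(-7 \right)} \right)} = \left(-4 + 20\right)^{2} = 16^{2} = 256$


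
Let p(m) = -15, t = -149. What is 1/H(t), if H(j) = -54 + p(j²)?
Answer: -1/69 ≈ -0.014493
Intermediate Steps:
H(j) = -69 (H(j) = -54 - 15 = -69)
1/H(t) = 1/(-69) = -1/69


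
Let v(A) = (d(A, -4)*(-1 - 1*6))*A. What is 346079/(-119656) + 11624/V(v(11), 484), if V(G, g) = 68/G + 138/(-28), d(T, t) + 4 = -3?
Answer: -1501161739815/619459112 ≈ -2423.3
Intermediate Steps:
d(T, t) = -7 (d(T, t) = -4 - 3 = -7)
v(A) = 49*A (v(A) = (-7*(-1 - 1*6))*A = (-7*(-1 - 6))*A = (-7*(-7))*A = 49*A)
V(G, g) = -69/14 + 68/G (V(G, g) = 68/G + 138*(-1/28) = 68/G - 69/14 = -69/14 + 68/G)
346079/(-119656) + 11624/V(v(11), 484) = 346079/(-119656) + 11624/(-69/14 + 68/((49*11))) = 346079*(-1/119656) + 11624/(-69/14 + 68/539) = -346079/119656 + 11624/(-69/14 + 68*(1/539)) = -346079/119656 + 11624/(-69/14 + 68/539) = -346079/119656 + 11624/(-5177/1078) = -346079/119656 + 11624*(-1078/5177) = -346079/119656 - 12530672/5177 = -1501161739815/619459112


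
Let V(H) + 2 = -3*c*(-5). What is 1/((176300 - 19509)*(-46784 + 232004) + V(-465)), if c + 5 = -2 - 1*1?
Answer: 1/29040828898 ≈ 3.4434e-11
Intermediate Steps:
c = -8 (c = -5 + (-2 - 1*1) = -5 + (-2 - 1) = -5 - 3 = -8)
V(H) = -122 (V(H) = -2 - 3*(-8)*(-5) = -2 + 24*(-5) = -2 - 120 = -122)
1/((176300 - 19509)*(-46784 + 232004) + V(-465)) = 1/((176300 - 19509)*(-46784 + 232004) - 122) = 1/(156791*185220 - 122) = 1/(29040829020 - 122) = 1/29040828898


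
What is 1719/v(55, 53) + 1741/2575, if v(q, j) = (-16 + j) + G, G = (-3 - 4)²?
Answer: 4576151/221450 ≈ 20.664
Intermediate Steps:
G = 49 (G = (-7)² = 49)
v(q, j) = 33 + j (v(q, j) = (-16 + j) + 49 = 33 + j)
1719/v(55, 53) + 1741/2575 = 1719/(33 + 53) + 1741/2575 = 1719/86 + 1741*(1/2575) = 1719*(1/86) + 1741/2575 = 1719/86 + 1741/2575 = 4576151/221450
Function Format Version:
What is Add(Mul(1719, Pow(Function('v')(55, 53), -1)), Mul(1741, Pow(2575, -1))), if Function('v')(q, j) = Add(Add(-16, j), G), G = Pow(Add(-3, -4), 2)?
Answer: Rational(4576151, 221450) ≈ 20.664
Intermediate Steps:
G = 49 (G = Pow(-7, 2) = 49)
Function('v')(q, j) = Add(33, j) (Function('v')(q, j) = Add(Add(-16, j), 49) = Add(33, j))
Add(Mul(1719, Pow(Function('v')(55, 53), -1)), Mul(1741, Pow(2575, -1))) = Add(Mul(1719, Pow(Add(33, 53), -1)), Mul(1741, Pow(2575, -1))) = Add(Mul(1719, Pow(86, -1)), Mul(1741, Rational(1, 2575))) = Add(Mul(1719, Rational(1, 86)), Rational(1741, 2575)) = Add(Rational(1719, 86), Rational(1741, 2575)) = Rational(4576151, 221450)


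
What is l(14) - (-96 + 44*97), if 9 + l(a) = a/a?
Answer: -4180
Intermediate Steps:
l(a) = -8 (l(a) = -9 + a/a = -9 + 1 = -8)
l(14) - (-96 + 44*97) = -8 - (-96 + 44*97) = -8 - (-96 + 4268) = -8 - 1*4172 = -8 - 4172 = -4180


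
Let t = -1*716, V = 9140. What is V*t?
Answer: -6544240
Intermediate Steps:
t = -716
V*t = 9140*(-716) = -6544240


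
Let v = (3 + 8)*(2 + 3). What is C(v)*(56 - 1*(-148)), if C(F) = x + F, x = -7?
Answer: 9792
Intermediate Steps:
v = 55 (v = 11*5 = 55)
C(F) = -7 + F
C(v)*(56 - 1*(-148)) = (-7 + 55)*(56 - 1*(-148)) = 48*(56 + 148) = 48*204 = 9792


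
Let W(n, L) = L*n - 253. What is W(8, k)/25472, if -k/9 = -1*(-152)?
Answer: -11197/25472 ≈ -0.43958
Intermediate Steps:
k = -1368 (k = -(-9)*(-152) = -9*152 = -1368)
W(n, L) = -253 + L*n
W(8, k)/25472 = (-253 - 1368*8)/25472 = (-253 - 10944)*(1/25472) = -11197*1/25472 = -11197/25472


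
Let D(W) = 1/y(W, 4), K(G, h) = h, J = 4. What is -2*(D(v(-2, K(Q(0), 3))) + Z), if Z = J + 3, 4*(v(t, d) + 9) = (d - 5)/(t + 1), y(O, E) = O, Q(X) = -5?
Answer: -234/17 ≈ -13.765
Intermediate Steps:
v(t, d) = -9 + (-5 + d)/(4*(1 + t)) (v(t, d) = -9 + ((d - 5)/(t + 1))/4 = -9 + ((-5 + d)/(1 + t))/4 = -9 + (-5 + d)/(4*(1 + t)))
D(W) = 1/W
Z = 7 (Z = 4 + 3 = 7)
-2*(D(v(-2, K(Q(0), 3))) + Z) = -2*(1/((-41 + 3 - 36*(-2))/(4*(1 - 2))) + 7) = -2*(1/((1/4)*(-41 + 3 + 72)/(-1)) + 7) = -2*(1/((1/4)*(-1)*34) + 7) = -2*(1/(-17/2) + 7) = -2*(-2/17 + 7) = -2*117/17 = -234/17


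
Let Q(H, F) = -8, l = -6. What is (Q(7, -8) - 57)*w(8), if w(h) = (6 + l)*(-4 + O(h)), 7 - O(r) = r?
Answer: 0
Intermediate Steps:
O(r) = 7 - r
w(h) = 0 (w(h) = (6 - 6)*(-4 + (7 - h)) = 0*(3 - h) = 0)
(Q(7, -8) - 57)*w(8) = (-8 - 57)*0 = -65*0 = 0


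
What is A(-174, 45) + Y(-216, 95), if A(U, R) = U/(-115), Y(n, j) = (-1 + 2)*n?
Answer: -24666/115 ≈ -214.49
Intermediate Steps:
Y(n, j) = n (Y(n, j) = 1*n = n)
A(U, R) = -U/115 (A(U, R) = U*(-1/115) = -U/115)
A(-174, 45) + Y(-216, 95) = -1/115*(-174) - 216 = 174/115 - 216 = -24666/115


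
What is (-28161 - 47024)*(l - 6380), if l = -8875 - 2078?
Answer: 1303181605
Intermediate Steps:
l = -10953
(-28161 - 47024)*(l - 6380) = (-28161 - 47024)*(-10953 - 6380) = -75185*(-17333) = 1303181605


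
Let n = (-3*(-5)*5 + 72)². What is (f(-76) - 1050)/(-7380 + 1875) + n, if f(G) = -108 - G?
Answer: 118958627/5505 ≈ 21609.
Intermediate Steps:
n = 21609 (n = (15*5 + 72)² = (75 + 72)² = 147² = 21609)
(f(-76) - 1050)/(-7380 + 1875) + n = ((-108 - 1*(-76)) - 1050)/(-7380 + 1875) + 21609 = ((-108 + 76) - 1050)/(-5505) + 21609 = (-32 - 1050)*(-1/5505) + 21609 = -1082*(-1/5505) + 21609 = 1082/5505 + 21609 = 118958627/5505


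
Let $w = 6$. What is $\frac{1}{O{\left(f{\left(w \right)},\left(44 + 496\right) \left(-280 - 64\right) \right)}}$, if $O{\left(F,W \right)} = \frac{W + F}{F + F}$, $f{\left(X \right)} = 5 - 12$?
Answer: $\frac{14}{185767} \approx 7.5363 \cdot 10^{-5}$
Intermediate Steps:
$f{\left(X \right)} = -7$ ($f{\left(X \right)} = 5 - 12 = -7$)
$O{\left(F,W \right)} = \frac{F + W}{2 F}$
$\frac{1}{O{\left(f{\left(w \right)},\left(44 + 496\right) \left(-280 - 64\right) \right)}} = \frac{1}{\frac{1}{2} \frac{1}{-7} \left(-7 + \left(44 + 496\right) \left(-280 - 64\right)\right)} = \frac{1}{\frac{1}{2} \left(- \frac{1}{7}\right) \left(-7 + 540 \left(-344\right)\right)} = \frac{1}{\frac{1}{2} \left(- \frac{1}{7}\right) \left(-7 - 185760\right)} = \frac{1}{\frac{1}{2} \left(- \frac{1}{7}\right) \left(-185767\right)} = \frac{1}{\frac{185767}{14}} = \frac{14}{185767}$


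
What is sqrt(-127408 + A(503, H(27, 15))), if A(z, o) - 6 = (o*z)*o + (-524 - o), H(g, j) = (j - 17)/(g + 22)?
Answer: 2*I*sqrt(76787054)/49 ≈ 357.67*I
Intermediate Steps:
H(g, j) = (-17 + j)/(22 + g)
A(z, o) = -518 - o + z*o**2 (A(z, o) = 6 + ((o*z)*o + (-524 - o)) = 6 + (z*o**2 + (-524 - o)) = 6 + (-524 - o + z*o**2) = -518 - o + z*o**2)
sqrt(-127408 + A(503, H(27, 15))) = sqrt(-127408 + (-518 - (-17 + 15)/(22 + 27) + 503*((-17 + 15)/(22 + 27))**2)) = sqrt(-127408 + (-518 - (-2)/49 + 503*(-2/49)**2)) = sqrt(-127408 + (-518 - (-2)/49 + 503*((1/49)*(-2))**2)) = sqrt(-127408 + (-518 - 1*(-2/49) + 503*(-2/49)**2)) = sqrt(-127408 + (-518 + 2/49 + 503*(4/2401))) = sqrt(-127408 + (-518 + 2/49 + 2012/2401)) = sqrt(-127408 - 1241608/2401) = sqrt(-307148216/2401) = 2*I*sqrt(76787054)/49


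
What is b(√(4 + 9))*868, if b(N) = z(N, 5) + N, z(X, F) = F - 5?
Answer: 868*√13 ≈ 3129.6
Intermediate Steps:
z(X, F) = -5 + F
b(N) = N (b(N) = (-5 + 5) + N = 0 + N = N)
b(√(4 + 9))*868 = √(4 + 9)*868 = √13*868 = 868*√13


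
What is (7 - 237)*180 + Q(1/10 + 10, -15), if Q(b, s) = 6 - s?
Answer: -41379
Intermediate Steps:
(7 - 237)*180 + Q(1/10 + 10, -15) = (7 - 237)*180 + (6 - 1*(-15)) = -230*180 + (6 + 15) = -41400 + 21 = -41379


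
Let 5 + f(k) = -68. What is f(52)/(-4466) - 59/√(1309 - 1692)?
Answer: 73/4466 + 59*I*√383/383 ≈ 0.016346 + 3.0148*I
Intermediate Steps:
f(k) = -73 (f(k) = -5 - 68 = -73)
f(52)/(-4466) - 59/√(1309 - 1692) = -73/(-4466) - 59/√(1309 - 1692) = -73*(-1/4466) - 59*(-I*√383/383) = 73/4466 - 59*(-I*√383/383) = 73/4466 - (-59)*I*√383/383 = 73/4466 + 59*I*√383/383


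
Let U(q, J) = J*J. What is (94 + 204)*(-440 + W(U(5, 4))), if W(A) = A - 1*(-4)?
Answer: -125160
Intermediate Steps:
U(q, J) = J²
W(A) = 4 + A (W(A) = A + 4 = 4 + A)
(94 + 204)*(-440 + W(U(5, 4))) = (94 + 204)*(-440 + (4 + 4²)) = 298*(-440 + (4 + 16)) = 298*(-440 + 20) = 298*(-420) = -125160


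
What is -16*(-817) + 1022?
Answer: 14094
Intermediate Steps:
-16*(-817) + 1022 = 13072 + 1022 = 14094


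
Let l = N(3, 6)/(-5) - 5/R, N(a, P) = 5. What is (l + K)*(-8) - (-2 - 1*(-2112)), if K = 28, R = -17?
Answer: -39582/17 ≈ -2328.4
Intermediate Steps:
l = -12/17 (l = 5/(-5) - 5/(-17) = 5*(-⅕) - 5*(-1/17) = -1 + 5/17 = -12/17 ≈ -0.70588)
(l + K)*(-8) - (-2 - 1*(-2112)) = (-12/17 + 28)*(-8) - (-2 - 1*(-2112)) = (464/17)*(-8) - (-2 + 2112) = -3712/17 - 1*2110 = -3712/17 - 2110 = -39582/17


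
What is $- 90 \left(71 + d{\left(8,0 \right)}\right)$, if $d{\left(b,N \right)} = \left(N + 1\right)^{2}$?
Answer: $-6480$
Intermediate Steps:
$d{\left(b,N \right)} = \left(1 + N\right)^{2}$
$- 90 \left(71 + d{\left(8,0 \right)}\right) = - 90 \left(71 + \left(1 + 0\right)^{2}\right) = - 90 \left(71 + 1^{2}\right) = - 90 \left(71 + 1\right) = \left(-90\right) 72 = -6480$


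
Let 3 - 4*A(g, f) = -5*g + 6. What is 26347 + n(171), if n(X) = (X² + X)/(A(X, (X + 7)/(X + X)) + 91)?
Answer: 105775/4 ≈ 26444.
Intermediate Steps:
A(g, f) = -¾ + 5*g/4 (A(g, f) = ¾ - (-5*g + 6)/4 = ¾ - (6 - 5*g)/4 = ¾ + (-3/2 + 5*g/4) = -¾ + 5*g/4)
n(X) = (X + X²)/(361/4 + 5*X/4) (n(X) = (X² + X)/((-¾ + 5*X/4) + 91) = (X + X²)/(361/4 + 5*X/4))
26347 + n(171) = 26347 + 4*171*(1 + 171)/(361 + 5*171) = 26347 + 4*171*172/(361 + 855) = 26347 + 4*171*172/1216 = 26347 + 4*171*(1/1216)*172 = 26347 + 387/4 = 105775/4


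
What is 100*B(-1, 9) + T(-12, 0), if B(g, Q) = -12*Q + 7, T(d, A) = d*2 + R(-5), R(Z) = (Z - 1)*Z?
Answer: -10094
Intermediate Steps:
R(Z) = Z*(-1 + Z) (R(Z) = (-1 + Z)*Z = Z*(-1 + Z))
T(d, A) = 30 + 2*d (T(d, A) = d*2 - 5*(-1 - 5) = 2*d - 5*(-6) = 2*d + 30 = 30 + 2*d)
B(g, Q) = 7 - 12*Q
100*B(-1, 9) + T(-12, 0) = 100*(7 - 12*9) + (30 + 2*(-12)) = 100*(7 - 108) + (30 - 24) = 100*(-101) + 6 = -10100 + 6 = -10094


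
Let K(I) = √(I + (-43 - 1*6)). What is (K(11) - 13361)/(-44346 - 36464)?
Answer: 13361/80810 - I*√38/80810 ≈ 0.16534 - 7.6283e-5*I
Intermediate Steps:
K(I) = √(-49 + I) (K(I) = √(I + (-43 - 6)) = √(I - 49) = √(-49 + I))
(K(11) - 13361)/(-44346 - 36464) = (√(-49 + 11) - 13361)/(-44346 - 36464) = (√(-38) - 13361)/(-80810) = (I*√38 - 13361)*(-1/80810) = (-13361 + I*√38)*(-1/80810) = 13361/80810 - I*√38/80810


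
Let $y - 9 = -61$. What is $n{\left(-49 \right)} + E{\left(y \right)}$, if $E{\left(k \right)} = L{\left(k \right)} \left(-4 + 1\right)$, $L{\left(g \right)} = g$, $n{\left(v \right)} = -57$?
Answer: $99$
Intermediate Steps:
$y = -52$ ($y = 9 - 61 = -52$)
$E{\left(k \right)} = - 3 k$ ($E{\left(k \right)} = k \left(-4 + 1\right) = k \left(-3\right) = - 3 k$)
$n{\left(-49 \right)} + E{\left(y \right)} = -57 - -156 = -57 + 156 = 99$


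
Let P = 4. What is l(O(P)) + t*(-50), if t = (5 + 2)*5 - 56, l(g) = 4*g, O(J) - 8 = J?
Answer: 1098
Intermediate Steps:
O(J) = 8 + J
t = -21 (t = 7*5 - 56 = 35 - 56 = -21)
l(O(P)) + t*(-50) = 4*(8 + 4) - 21*(-50) = 4*12 + 1050 = 48 + 1050 = 1098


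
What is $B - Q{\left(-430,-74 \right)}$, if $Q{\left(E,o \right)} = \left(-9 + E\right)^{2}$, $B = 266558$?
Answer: $73837$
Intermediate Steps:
$B - Q{\left(-430,-74 \right)} = 266558 - \left(-9 - 430\right)^{2} = 266558 - \left(-439\right)^{2} = 266558 - 192721 = 73837$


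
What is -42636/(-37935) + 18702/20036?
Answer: 260619211/126677610 ≈ 2.0573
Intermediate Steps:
-42636/(-37935) + 18702/20036 = -42636*(-1/37935) + 18702*(1/20036) = 14212/12645 + 9351/10018 = 260619211/126677610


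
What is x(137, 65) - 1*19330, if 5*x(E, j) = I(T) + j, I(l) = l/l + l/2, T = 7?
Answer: -193161/10 ≈ -19316.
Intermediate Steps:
I(l) = 1 + l/2 (I(l) = 1 + l*(½) = 1 + l/2)
x(E, j) = 9/10 + j/5 (x(E, j) = ((1 + (½)*7) + j)/5 = ((1 + 7/2) + j)/5 = (9/2 + j)/5 = 9/10 + j/5)
x(137, 65) - 1*19330 = (9/10 + (⅕)*65) - 1*19330 = (9/10 + 13) - 19330 = 139/10 - 19330 = -193161/10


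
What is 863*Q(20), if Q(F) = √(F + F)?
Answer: 1726*√10 ≈ 5458.1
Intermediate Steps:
Q(F) = √2*√F (Q(F) = √(2*F) = √2*√F)
863*Q(20) = 863*(√2*√20) = 863*(√2*(2*√5)) = 863*(2*√10) = 1726*√10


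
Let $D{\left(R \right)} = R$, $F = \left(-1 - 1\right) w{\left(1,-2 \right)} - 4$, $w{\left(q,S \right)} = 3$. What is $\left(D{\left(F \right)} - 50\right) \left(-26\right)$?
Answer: $1560$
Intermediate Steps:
$F = -10$ ($F = \left(-1 - 1\right) 3 - 4 = \left(-2\right) 3 - 4 = -6 - 4 = -10$)
$\left(D{\left(F \right)} - 50\right) \left(-26\right) = \left(-10 - 50\right) \left(-26\right) = \left(-60\right) \left(-26\right) = 1560$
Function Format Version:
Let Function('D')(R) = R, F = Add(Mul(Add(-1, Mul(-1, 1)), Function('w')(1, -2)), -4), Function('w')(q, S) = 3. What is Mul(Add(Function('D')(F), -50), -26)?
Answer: 1560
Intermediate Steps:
F = -10 (F = Add(Mul(Add(-1, Mul(-1, 1)), 3), -4) = Add(Mul(Add(-1, -1), 3), -4) = Add(Mul(-2, 3), -4) = Add(-6, -4) = -10)
Mul(Add(Function('D')(F), -50), -26) = Mul(Add(-10, -50), -26) = Mul(-60, -26) = 1560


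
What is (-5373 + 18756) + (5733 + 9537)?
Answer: 28653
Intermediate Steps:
(-5373 + 18756) + (5733 + 9537) = 13383 + 15270 = 28653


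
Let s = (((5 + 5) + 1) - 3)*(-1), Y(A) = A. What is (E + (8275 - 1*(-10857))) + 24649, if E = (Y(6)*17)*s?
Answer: 42965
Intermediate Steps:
s = -8 (s = ((10 + 1) - 3)*(-1) = (11 - 3)*(-1) = 8*(-1) = -8)
E = -816 (E = (6*17)*(-8) = 102*(-8) = -816)
(E + (8275 - 1*(-10857))) + 24649 = (-816 + (8275 - 1*(-10857))) + 24649 = (-816 + (8275 + 10857)) + 24649 = (-816 + 19132) + 24649 = 18316 + 24649 = 42965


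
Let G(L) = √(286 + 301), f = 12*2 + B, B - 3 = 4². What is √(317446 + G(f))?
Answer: √(317446 + √587) ≈ 563.45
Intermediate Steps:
B = 19 (B = 3 + 4² = 3 + 16 = 19)
f = 43 (f = 12*2 + 19 = 24 + 19 = 43)
G(L) = √587
√(317446 + G(f)) = √(317446 + √587)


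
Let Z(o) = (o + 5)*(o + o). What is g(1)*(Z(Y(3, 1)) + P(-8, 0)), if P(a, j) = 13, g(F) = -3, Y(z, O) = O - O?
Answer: -39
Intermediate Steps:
Y(z, O) = 0
Z(o) = 2*o*(5 + o) (Z(o) = (5 + o)*(2*o) = 2*o*(5 + o))
g(1)*(Z(Y(3, 1)) + P(-8, 0)) = -3*(2*0*(5 + 0) + 13) = -3*(2*0*5 + 13) = -3*(0 + 13) = -3*13 = -39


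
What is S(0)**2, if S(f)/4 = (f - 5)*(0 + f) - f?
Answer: 0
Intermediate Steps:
S(f) = -4*f + 4*f*(-5 + f) (S(f) = 4*((f - 5)*(0 + f) - f) = 4*((-5 + f)*f - f) = 4*(f*(-5 + f) - f) = 4*(-f + f*(-5 + f)) = -4*f + 4*f*(-5 + f))
S(0)**2 = (4*0*(-6 + 0))**2 = (4*0*(-6))**2 = 0**2 = 0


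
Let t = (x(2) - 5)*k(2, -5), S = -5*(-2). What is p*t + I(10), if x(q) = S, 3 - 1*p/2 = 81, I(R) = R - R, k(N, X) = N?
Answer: -1560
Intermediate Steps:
S = 10
I(R) = 0
p = -156 (p = 6 - 2*81 = 6 - 162 = -156)
x(q) = 10
t = 10 (t = (10 - 5)*2 = 5*2 = 10)
p*t + I(10) = -156*10 + 0 = -1560 + 0 = -1560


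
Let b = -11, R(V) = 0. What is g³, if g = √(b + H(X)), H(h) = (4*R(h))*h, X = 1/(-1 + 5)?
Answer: -11*I*√11 ≈ -36.483*I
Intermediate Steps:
X = ¼ (X = 1/4 = ¼ ≈ 0.25000)
H(h) = 0 (H(h) = (4*0)*h = 0*h = 0)
g = I*√11 (g = √(-11 + 0) = √(-11) = I*√11 ≈ 3.3166*I)
g³ = (I*√11)³ = -11*I*√11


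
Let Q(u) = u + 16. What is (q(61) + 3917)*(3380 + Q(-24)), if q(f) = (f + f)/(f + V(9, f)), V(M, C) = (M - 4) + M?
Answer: 330340228/25 ≈ 1.3214e+7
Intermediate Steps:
Q(u) = 16 + u
V(M, C) = -4 + 2*M (V(M, C) = (-4 + M) + M = -4 + 2*M)
q(f) = 2*f/(14 + f) (q(f) = (f + f)/(f + (-4 + 2*9)) = (2*f)/(f + (-4 + 18)) = (2*f)/(f + 14) = (2*f)/(14 + f) = 2*f/(14 + f))
(q(61) + 3917)*(3380 + Q(-24)) = (2*61/(14 + 61) + 3917)*(3380 + (16 - 24)) = (2*61/75 + 3917)*(3380 - 8) = (2*61*(1/75) + 3917)*3372 = (122/75 + 3917)*3372 = (293897/75)*3372 = 330340228/25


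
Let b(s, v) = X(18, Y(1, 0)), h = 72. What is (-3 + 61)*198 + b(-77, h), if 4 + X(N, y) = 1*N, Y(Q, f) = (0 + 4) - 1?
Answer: 11498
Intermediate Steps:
Y(Q, f) = 3 (Y(Q, f) = 4 - 1 = 3)
X(N, y) = -4 + N (X(N, y) = -4 + 1*N = -4 + N)
b(s, v) = 14 (b(s, v) = -4 + 18 = 14)
(-3 + 61)*198 + b(-77, h) = (-3 + 61)*198 + 14 = 58*198 + 14 = 11484 + 14 = 11498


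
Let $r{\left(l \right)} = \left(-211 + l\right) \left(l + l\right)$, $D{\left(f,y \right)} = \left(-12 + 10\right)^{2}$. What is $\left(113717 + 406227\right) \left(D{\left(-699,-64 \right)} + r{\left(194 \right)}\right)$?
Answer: $-3427470848$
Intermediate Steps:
$D{\left(f,y \right)} = 4$ ($D{\left(f,y \right)} = \left(-2\right)^{2} = 4$)
$r{\left(l \right)} = 2 l \left(-211 + l\right)$ ($r{\left(l \right)} = \left(-211 + l\right) 2 l = 2 l \left(-211 + l\right)$)
$\left(113717 + 406227\right) \left(D{\left(-699,-64 \right)} + r{\left(194 \right)}\right) = \left(113717 + 406227\right) \left(4 + 2 \cdot 194 \left(-211 + 194\right)\right) = 519944 \left(4 + 2 \cdot 194 \left(-17\right)\right) = 519944 \left(4 - 6596\right) = 519944 \left(-6592\right) = -3427470848$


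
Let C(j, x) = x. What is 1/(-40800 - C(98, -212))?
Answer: -1/40588 ≈ -2.4638e-5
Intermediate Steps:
1/(-40800 - C(98, -212)) = 1/(-40800 - 1*(-212)) = 1/(-40800 + 212) = 1/(-40588) = -1/40588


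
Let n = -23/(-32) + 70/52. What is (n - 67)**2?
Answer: 729702169/173056 ≈ 4216.6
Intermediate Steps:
n = 859/416 (n = -23*(-1/32) + 70*(1/52) = 23/32 + 35/26 = 859/416 ≈ 2.0649)
(n - 67)**2 = (859/416 - 67)**2 = (-27013/416)**2 = 729702169/173056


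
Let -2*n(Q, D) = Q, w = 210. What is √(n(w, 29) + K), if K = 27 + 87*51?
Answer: √4359 ≈ 66.023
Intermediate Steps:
n(Q, D) = -Q/2
K = 4464 (K = 27 + 4437 = 4464)
√(n(w, 29) + K) = √(-½*210 + 4464) = √(-105 + 4464) = √4359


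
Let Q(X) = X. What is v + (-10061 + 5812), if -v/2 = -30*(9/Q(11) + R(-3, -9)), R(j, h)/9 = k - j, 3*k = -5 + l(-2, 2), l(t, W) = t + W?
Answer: -38279/11 ≈ -3479.9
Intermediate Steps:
l(t, W) = W + t
k = -5/3 (k = (-5 + (2 - 2))/3 = (-5 + 0)/3 = (⅓)*(-5) = -5/3 ≈ -1.6667)
R(j, h) = -15 - 9*j (R(j, h) = 9*(-5/3 - j) = -15 - 9*j)
v = 8460/11 (v = -(-60)*(9/11 + (-15 - 9*(-3))) = -(-60)*(9*(1/11) + (-15 + 27)) = -(-60)*(9/11 + 12) = -(-60)*141/11 = -2*(-4230/11) = 8460/11 ≈ 769.09)
v + (-10061 + 5812) = 8460/11 + (-10061 + 5812) = 8460/11 - 4249 = -38279/11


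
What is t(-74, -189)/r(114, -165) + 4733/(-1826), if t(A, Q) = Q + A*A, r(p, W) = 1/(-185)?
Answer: -1786006203/1826 ≈ -9.7810e+5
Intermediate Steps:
r(p, W) = -1/185
t(A, Q) = Q + A²
t(-74, -189)/r(114, -165) + 4733/(-1826) = (-189 + (-74)²)/(-1/185) + 4733/(-1826) = (-189 + 5476)*(-185) + 4733*(-1/1826) = 5287*(-185) - 4733/1826 = -978095 - 4733/1826 = -1786006203/1826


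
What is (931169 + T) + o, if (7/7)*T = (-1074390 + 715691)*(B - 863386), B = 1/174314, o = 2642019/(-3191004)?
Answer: 28710770055732201333481/92706111876 ≈ 3.0970e+11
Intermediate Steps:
o = -880673/1063668 (o = 2642019*(-1/3191004) = -880673/1063668 ≈ -0.82796)
B = 1/174314 ≈ 5.7368e-6
T = 53984295345448897/174314 (T = (-1074390 + 715691)*(1/174314 - 863386) = -358699*(-150500267203/174314) = 53984295345448897/174314 ≈ 3.0970e+11)
(931169 + T) + o = (931169 + 53984295345448897/174314) - 880673/1063668 = 53984457661241963/174314 - 880673/1063668 = 28710770055732201333481/92706111876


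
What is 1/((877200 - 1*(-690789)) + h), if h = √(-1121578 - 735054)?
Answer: 1567989/2458591360753 - 2*I*√464158/2458591360753 ≈ 6.3776e-7 - 5.5421e-10*I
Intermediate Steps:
h = 2*I*√464158 (h = √(-1856632) = 2*I*√464158 ≈ 1362.6*I)
1/((877200 - 1*(-690789)) + h) = 1/((877200 - 1*(-690789)) + 2*I*√464158) = 1/((877200 + 690789) + 2*I*√464158) = 1/(1567989 + 2*I*√464158)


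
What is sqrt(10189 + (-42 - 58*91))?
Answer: 3*sqrt(541) ≈ 69.778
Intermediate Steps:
sqrt(10189 + (-42 - 58*91)) = sqrt(10189 + (-42 - 5278)) = sqrt(10189 - 5320) = sqrt(4869) = 3*sqrt(541)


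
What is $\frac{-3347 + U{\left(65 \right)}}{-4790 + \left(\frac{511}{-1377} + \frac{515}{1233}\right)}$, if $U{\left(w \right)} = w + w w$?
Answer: $- \frac{177896007}{903619922} \approx -0.19687$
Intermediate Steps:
$U{\left(w \right)} = w + w^{2}$
$\frac{-3347 + U{\left(65 \right)}}{-4790 + \left(\frac{511}{-1377} + \frac{515}{1233}\right)} = \frac{-3347 + 65 \left(1 + 65\right)}{-4790 + \left(\frac{511}{-1377} + \frac{515}{1233}\right)} = \frac{-3347 + 65 \cdot 66}{-4790 + \left(511 \left(- \frac{1}{1377}\right) + 515 \cdot \frac{1}{1233}\right)} = \frac{-3347 + 4290}{-4790 + \left(- \frac{511}{1377} + \frac{515}{1233}\right)} = \frac{943}{-4790 + \frac{8788}{188649}} = \frac{943}{- \frac{903619922}{188649}} = 943 \left(- \frac{188649}{903619922}\right) = - \frac{177896007}{903619922}$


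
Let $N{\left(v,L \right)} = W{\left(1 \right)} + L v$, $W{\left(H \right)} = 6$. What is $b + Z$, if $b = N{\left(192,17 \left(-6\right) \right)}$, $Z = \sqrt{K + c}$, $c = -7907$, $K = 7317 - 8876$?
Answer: $-19578 + i \sqrt{9466} \approx -19578.0 + 97.293 i$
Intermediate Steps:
$K = -1559$
$Z = i \sqrt{9466}$ ($Z = \sqrt{-1559 - 7907} = \sqrt{-9466} = i \sqrt{9466} \approx 97.293 i$)
$N{\left(v,L \right)} = 6 + L v$
$b = -19578$ ($b = 6 + 17 \left(-6\right) 192 = 6 - 19584 = -19578$)
$b + Z = -19578 + i \sqrt{9466}$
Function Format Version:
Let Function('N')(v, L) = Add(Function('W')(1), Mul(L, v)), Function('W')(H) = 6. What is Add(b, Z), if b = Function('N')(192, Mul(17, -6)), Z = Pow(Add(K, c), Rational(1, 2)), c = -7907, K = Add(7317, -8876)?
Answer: Add(-19578, Mul(I, Pow(9466, Rational(1, 2)))) ≈ Add(-19578., Mul(97.293, I))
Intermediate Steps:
K = -1559
Z = Mul(I, Pow(9466, Rational(1, 2))) (Z = Pow(Add(-1559, -7907), Rational(1, 2)) = Pow(-9466, Rational(1, 2)) = Mul(I, Pow(9466, Rational(1, 2))) ≈ Mul(97.293, I))
Function('N')(v, L) = Add(6, Mul(L, v))
b = -19578 (b = Add(6, Mul(Mul(17, -6), 192)) = Add(6, Mul(-102, 192)) = Add(6, -19584) = -19578)
Add(b, Z) = Add(-19578, Mul(I, Pow(9466, Rational(1, 2))))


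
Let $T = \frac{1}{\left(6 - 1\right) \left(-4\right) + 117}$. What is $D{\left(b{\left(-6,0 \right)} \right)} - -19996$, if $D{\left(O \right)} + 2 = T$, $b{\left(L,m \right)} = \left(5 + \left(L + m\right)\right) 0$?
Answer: $\frac{1939419}{97} \approx 19994.0$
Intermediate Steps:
$T = \frac{1}{97}$ ($T = \frac{1}{5 \left(-4\right) + 117} = \frac{1}{-20 + 117} = \frac{1}{97} \approx 0.010309$)
$b{\left(L,m \right)} = 0$ ($b{\left(L,m \right)} = \left(5 + L + m\right) 0 = 0$)
$D{\left(O \right)} = - \frac{193}{97}$ ($D{\left(O \right)} = -2 + \frac{1}{97} = - \frac{193}{97}$)
$D{\left(b{\left(-6,0 \right)} \right)} - -19996 = - \frac{193}{97} - -19996 = - \frac{193}{97} + 19996 = \frac{1939419}{97}$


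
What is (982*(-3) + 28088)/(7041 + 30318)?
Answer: 25142/37359 ≈ 0.67298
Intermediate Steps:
(982*(-3) + 28088)/(7041 + 30318) = (-2946 + 28088)/37359 = 25142*(1/37359) = 25142/37359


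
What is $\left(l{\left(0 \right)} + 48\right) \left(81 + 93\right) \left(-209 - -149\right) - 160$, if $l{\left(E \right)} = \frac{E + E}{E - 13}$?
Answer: $-501280$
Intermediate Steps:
$l{\left(E \right)} = \frac{2 E}{-13 + E}$
$\left(l{\left(0 \right)} + 48\right) \left(81 + 93\right) \left(-209 - -149\right) - 160 = \left(2 \cdot 0 \frac{1}{-13 + 0} + 48\right) \left(81 + 93\right) \left(-209 - -149\right) - 160 = \left(2 \cdot 0 \frac{1}{-13} + 48\right) 174 \left(-209 + 149\right) - 160 = \left(2 \cdot 0 \left(- \frac{1}{13}\right) + 48\right) 174 \left(-60\right) - 160 = \left(0 + 48\right) 174 \left(-60\right) - 160 = 48 \cdot 174 \left(-60\right) - 160 = 8352 \left(-60\right) - 160 = -501120 - 160 = -501280$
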